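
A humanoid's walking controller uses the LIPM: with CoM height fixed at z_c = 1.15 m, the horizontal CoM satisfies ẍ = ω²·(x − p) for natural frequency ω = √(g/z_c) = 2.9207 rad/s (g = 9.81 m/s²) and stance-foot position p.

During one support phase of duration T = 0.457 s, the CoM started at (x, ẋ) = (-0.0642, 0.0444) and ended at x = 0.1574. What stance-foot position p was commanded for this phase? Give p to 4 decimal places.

p = -0.2530

ωT = 2.9207·0.457 = 1.334760; cosh(ωT) = 2.031153, sinh(ωT) = 1.767931
x(T) = p + (x₀−p)·cosh(ωT) + (ẋ₀/ω)·sinh(ωT) ⇒ p·(1 − cosh) = x(T) − x₀·cosh − (ẋ₀/ω)·sinh
numerator   = 0.1574 − (-0.0642)·2.031153 − (0.0444/2.9207)·1.767931 = 0.260924
denominator = 1 − 2.031153 = -1.031153
p = 0.260924 / -1.031153 = -0.2530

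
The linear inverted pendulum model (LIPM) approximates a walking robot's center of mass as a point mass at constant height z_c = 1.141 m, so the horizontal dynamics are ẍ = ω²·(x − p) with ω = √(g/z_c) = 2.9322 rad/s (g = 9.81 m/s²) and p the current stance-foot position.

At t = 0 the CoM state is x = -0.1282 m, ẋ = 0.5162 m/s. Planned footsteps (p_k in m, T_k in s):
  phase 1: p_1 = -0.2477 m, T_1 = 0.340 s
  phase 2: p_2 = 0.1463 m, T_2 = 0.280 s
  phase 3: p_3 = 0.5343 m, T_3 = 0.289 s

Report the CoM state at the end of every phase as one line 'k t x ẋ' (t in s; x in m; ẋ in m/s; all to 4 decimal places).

phase 1: p=-0.2477, T=0.340, ωT=0.996948, cosh=1.539501, sinh=1.170497; start (x,ẋ)=(-0.128200, 0.516200) → end (x,ẋ)=(0.142331, 1.204830)
phase 2: p=0.1463, T=0.280, ωT=0.821016, cosh=1.356396, sinh=0.916412; start (x,ẋ)=(0.142331, 1.204830) → end (x,ẋ)=(0.517467, 1.623562)
phase 3: p=0.5343, T=0.289, ωT=0.847406, cosh=1.381055, sinh=0.952530; start (x,ẋ)=(0.517467, 1.623562) → end (x,ẋ)=(1.038469, 2.195212)

1 0.3400 0.1423 1.2048
2 0.6200 0.5175 1.6236
3 0.9090 1.0385 2.1952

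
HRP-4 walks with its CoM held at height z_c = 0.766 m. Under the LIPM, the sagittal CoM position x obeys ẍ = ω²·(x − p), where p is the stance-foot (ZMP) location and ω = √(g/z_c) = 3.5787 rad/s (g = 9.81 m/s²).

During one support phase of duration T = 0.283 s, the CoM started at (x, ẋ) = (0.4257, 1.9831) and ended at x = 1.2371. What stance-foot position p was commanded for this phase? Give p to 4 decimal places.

p = 0.1584

ωT = 3.5787·0.283 = 1.012772; cosh(ωT) = 1.558217, sinh(ωT) = 1.195006
x(T) = p + (x₀−p)·cosh(ωT) + (ẋ₀/ω)·sinh(ωT) ⇒ p·(1 − cosh) = x(T) − x₀·cosh − (ẋ₀/ω)·sinh
numerator   = 1.2371 − (0.4257)·1.558217 − (1.9831/3.5787)·1.195006 = -0.088433
denominator = 1 − 1.558217 = -0.558217
p = -0.088433 / -0.558217 = 0.1584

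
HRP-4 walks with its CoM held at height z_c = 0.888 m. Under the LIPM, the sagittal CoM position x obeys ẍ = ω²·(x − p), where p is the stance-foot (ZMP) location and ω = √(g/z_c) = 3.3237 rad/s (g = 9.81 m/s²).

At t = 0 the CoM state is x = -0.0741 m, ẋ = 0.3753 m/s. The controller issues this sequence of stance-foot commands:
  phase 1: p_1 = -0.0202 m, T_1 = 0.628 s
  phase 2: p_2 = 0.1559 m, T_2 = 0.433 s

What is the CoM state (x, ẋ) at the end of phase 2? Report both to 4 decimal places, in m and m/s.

phase 1: p=-0.0202, T=0.628, ωT=2.087284, cosh=4.093503, sinh=3.969480; start (x,ẋ)=(-0.074100, 0.375300) → end (x,ẋ)=(0.207379, 0.825170)
phase 2: p=0.1559, T=0.433, ωT=1.439162, cosh=2.227144, sinh=1.990017; start (x,ẋ)=(0.207379, 0.825170) → end (x,ẋ)=(0.764610, 2.178266)

x = 0.7646, ẋ = 2.1783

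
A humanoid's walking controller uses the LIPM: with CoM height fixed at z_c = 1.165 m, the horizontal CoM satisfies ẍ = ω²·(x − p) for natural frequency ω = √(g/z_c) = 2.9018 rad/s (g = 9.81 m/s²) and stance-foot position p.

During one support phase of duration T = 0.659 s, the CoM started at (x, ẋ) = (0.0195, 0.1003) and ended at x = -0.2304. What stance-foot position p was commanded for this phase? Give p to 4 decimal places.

ωT = 2.9018·0.659 = 1.912286; cosh(ωT) = 3.458144, sinh(ωT) = 3.310402
x(T) = p + (x₀−p)·cosh(ωT) + (ẋ₀/ω)·sinh(ωT) ⇒ p·(1 − cosh) = x(T) − x₀·cosh − (ẋ₀/ω)·sinh
numerator   = -0.2304 − (0.0195)·3.458144 − (0.1003/2.9018)·3.310402 = -0.412257
denominator = 1 − 3.458144 = -2.458144
p = -0.412257 / -2.458144 = 0.1677

p = 0.1677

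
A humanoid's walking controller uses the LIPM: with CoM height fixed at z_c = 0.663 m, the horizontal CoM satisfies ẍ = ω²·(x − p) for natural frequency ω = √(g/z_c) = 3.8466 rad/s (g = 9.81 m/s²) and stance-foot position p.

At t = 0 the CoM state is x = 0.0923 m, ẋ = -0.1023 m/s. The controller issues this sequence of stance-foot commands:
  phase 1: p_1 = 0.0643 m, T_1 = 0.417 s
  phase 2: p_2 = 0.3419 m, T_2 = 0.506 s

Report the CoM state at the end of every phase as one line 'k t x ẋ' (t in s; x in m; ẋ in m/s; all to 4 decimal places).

1 0.4170 0.0733 -0.0077
2 0.9230 -0.6247 -3.5718

phase 1: p=0.0643, T=0.417, ωT=1.604032, cosh=2.587064, sinh=2.385980; start (x,ẋ)=(0.092300, -0.102300) → end (x,ẋ)=(0.073283, -0.007675)
phase 2: p=0.3419, T=0.506, ωT=1.946380, cosh=3.573039, sinh=3.430248; start (x,ẋ)=(0.073283, -0.007675) → end (x,ẋ)=(-0.624724, -3.571771)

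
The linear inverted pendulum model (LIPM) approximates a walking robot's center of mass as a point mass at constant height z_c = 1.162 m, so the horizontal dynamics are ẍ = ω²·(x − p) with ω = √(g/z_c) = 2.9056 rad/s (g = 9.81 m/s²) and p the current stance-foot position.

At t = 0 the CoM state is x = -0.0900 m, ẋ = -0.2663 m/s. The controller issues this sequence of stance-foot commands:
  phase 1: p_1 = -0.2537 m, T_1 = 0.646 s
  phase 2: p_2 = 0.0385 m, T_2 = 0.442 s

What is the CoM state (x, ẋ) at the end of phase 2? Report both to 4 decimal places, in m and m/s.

phase 1: p=-0.2537, T=0.646, ωT=1.877018, cosh=3.343517, sinh=3.190471; start (x,ẋ)=(-0.090000, -0.266300) → end (x,ẋ)=(0.001225, 0.627159)
phase 2: p=0.0385, T=0.442, ωT=1.284275, cosh=1.944450, sinh=1.667599; start (x,ẋ)=(0.001225, 0.627159) → end (x,ẋ)=(0.325963, 1.038868)

x = 0.3260, ẋ = 1.0389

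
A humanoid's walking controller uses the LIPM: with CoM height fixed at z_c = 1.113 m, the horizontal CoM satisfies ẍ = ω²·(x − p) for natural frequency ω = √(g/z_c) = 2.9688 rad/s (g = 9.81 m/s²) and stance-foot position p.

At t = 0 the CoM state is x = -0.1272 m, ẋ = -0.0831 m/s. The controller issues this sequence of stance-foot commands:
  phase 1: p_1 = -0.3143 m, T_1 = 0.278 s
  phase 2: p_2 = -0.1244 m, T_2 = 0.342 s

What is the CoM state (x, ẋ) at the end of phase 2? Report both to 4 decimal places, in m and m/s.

x = 0.0974, ẋ = 0.7615

phase 1: p=-0.3143, T=0.278, ωT=0.825326, cosh=1.360359, sinh=0.922267; start (x,ẋ)=(-0.127200, -0.083100) → end (x,ẋ)=(-0.085592, 0.399239)
phase 2: p=-0.1244, T=0.342, ωT=1.015330, cosh=1.561278, sinh=1.198995; start (x,ẋ)=(-0.085592, 0.399239) → end (x,ẋ)=(0.097429, 0.761462)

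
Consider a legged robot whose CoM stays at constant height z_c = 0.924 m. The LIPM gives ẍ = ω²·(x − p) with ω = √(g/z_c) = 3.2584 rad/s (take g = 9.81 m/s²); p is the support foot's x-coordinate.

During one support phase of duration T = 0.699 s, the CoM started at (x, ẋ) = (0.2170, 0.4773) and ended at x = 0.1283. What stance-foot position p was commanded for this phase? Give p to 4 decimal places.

ωT = 3.2584·0.699 = 2.277622; cosh(ωT) = 4.927991, sinh(ωT) = 4.825464
x(T) = p + (x₀−p)·cosh(ωT) + (ẋ₀/ω)·sinh(ωT) ⇒ p·(1 − cosh) = x(T) − x₀·cosh − (ẋ₀/ω)·sinh
numerator   = 0.1283 − (0.2170)·4.927991 − (0.4773/3.2584)·4.825464 = -1.647922
denominator = 1 − 4.927991 = -3.927991
p = -1.647922 / -3.927991 = 0.4195

p = 0.4195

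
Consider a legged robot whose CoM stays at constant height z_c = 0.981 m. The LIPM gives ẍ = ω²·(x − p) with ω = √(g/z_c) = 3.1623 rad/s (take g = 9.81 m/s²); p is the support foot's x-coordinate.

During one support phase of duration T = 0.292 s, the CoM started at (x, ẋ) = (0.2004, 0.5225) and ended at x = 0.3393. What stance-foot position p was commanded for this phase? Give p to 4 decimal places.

ωT = 3.1623·0.292 = 0.923392; cosh(ωT) = 1.457493, sinh(ωT) = 1.060323
x(T) = p + (x₀−p)·cosh(ωT) + (ẋ₀/ω)·sinh(ωT) ⇒ p·(1 − cosh) = x(T) − x₀·cosh − (ẋ₀/ω)·sinh
numerator   = 0.3393 − (0.2004)·1.457493 − (0.5225/3.1623)·1.060323 = -0.127976
denominator = 1 − 1.457493 = -0.457493
p = -0.127976 / -0.457493 = 0.2797

p = 0.2797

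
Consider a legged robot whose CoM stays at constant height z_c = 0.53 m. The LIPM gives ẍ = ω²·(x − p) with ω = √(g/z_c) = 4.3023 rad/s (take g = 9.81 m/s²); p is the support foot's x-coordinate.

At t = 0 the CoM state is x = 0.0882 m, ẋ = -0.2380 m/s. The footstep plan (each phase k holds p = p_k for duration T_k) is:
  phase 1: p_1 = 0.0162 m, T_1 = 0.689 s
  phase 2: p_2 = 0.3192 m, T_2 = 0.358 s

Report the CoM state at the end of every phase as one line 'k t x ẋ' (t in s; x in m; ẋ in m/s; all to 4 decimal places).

phase 1: p=0.0162, T=0.689, ωT=2.964285, cosh=9.716216, sinh=9.664619; start (x,ẋ)=(0.088200, -0.238000) → end (x,ẋ)=(0.181128, 0.681307)
phase 2: p=0.3192, T=0.358, ωT=1.540223, cosh=2.439983, sinh=2.225650; start (x,ẋ)=(0.181128, 0.681307) → end (x,ẋ)=(0.334758, 0.340282)

1 0.6890 0.1811 0.6813
2 1.0470 0.3348 0.3403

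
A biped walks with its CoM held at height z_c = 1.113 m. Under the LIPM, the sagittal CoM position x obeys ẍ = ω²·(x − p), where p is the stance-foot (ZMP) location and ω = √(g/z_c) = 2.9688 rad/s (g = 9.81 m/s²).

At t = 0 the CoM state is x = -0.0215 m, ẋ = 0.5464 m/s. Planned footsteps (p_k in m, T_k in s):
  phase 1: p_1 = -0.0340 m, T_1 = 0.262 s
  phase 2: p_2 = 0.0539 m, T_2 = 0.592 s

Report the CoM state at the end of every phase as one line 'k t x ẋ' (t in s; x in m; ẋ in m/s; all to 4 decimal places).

phase 1: p=-0.0340, T=0.262, ωT=0.777826, cosh=1.318069, sinh=0.858665; start (x,ẋ)=(-0.021500, 0.546400) → end (x,ẋ)=(0.140511, 0.752058)
phase 2: p=0.0539, T=0.592, ωT=1.757530, cosh=2.985283, sinh=2.812813; start (x,ẋ)=(0.140511, 0.752058) → end (x,ẋ)=(1.025001, 2.968366)

1 0.2620 0.1405 0.7521
2 0.8540 1.0250 2.9684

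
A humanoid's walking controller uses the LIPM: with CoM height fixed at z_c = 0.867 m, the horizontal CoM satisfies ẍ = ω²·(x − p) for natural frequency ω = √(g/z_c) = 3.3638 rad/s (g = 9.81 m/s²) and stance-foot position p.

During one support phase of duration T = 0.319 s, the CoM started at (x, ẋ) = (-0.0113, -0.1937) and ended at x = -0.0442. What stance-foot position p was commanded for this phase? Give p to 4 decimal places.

ωT = 3.3638·0.319 = 1.073052; cosh(ωT) = 1.633127, sinh(ωT) = 1.291164
x(T) = p + (x₀−p)·cosh(ωT) + (ẋ₀/ω)·sinh(ωT) ⇒ p·(1 − cosh) = x(T) − x₀·cosh − (ẋ₀/ω)·sinh
numerator   = -0.0442 − (-0.0113)·1.633127 − (-0.1937/3.3638)·1.291164 = 0.048604
denominator = 1 − 1.633127 = -0.633127
p = 0.048604 / -0.633127 = -0.0768

p = -0.0768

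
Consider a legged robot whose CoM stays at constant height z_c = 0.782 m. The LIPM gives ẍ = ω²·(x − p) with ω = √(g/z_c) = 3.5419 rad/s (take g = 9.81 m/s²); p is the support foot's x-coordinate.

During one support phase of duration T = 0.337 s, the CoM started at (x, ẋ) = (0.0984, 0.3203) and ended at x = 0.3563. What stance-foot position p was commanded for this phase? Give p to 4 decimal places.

p = -0.0544

ωT = 3.5419·0.337 = 1.193620; cosh(ωT) = 1.801062, sinh(ωT) = 1.497941
x(T) = p + (x₀−p)·cosh(ωT) + (ẋ₀/ω)·sinh(ωT) ⇒ p·(1 − cosh) = x(T) − x₀·cosh − (ẋ₀/ω)·sinh
numerator   = 0.3563 − (0.0984)·1.801062 − (0.3203/3.5419)·1.497941 = 0.043614
denominator = 1 − 1.801062 = -0.801062
p = 0.043614 / -0.801062 = -0.0544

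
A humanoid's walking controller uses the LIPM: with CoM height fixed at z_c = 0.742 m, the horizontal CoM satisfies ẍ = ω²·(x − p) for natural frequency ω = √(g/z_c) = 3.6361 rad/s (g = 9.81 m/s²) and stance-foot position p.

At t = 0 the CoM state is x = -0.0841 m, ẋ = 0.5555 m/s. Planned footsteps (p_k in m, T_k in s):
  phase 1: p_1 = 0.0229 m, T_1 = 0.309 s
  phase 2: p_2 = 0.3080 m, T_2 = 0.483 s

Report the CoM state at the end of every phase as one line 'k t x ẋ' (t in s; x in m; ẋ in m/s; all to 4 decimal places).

1 0.3090 0.0511 0.4095
2 0.7920 -0.1417 -1.4032

phase 1: p=0.0229, T=0.309, ωT=1.123555, cosh=1.700445, sinh=1.375323; start (x,ẋ)=(-0.084100, 0.555500) → end (x,ẋ)=(0.051065, 0.409510)
phase 2: p=0.3080, T=0.483, ωT=1.756236, cosh=2.981648, sinh=2.808954; start (x,ẋ)=(0.051065, 0.409510) → end (x,ẋ)=(-0.141734, -1.403221)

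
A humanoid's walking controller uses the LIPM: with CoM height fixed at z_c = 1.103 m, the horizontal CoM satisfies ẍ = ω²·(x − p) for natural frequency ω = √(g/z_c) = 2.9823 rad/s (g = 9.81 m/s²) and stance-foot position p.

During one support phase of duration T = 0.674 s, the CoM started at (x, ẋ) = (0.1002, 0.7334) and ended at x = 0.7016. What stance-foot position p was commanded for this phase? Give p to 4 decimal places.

ωT = 2.9823·0.674 = 2.010070; cosh(ωT) = 3.798910, sinh(ωT) = 3.664931
x(T) = p + (x₀−p)·cosh(ωT) + (ẋ₀/ω)·sinh(ωT) ⇒ p·(1 − cosh) = x(T) − x₀·cosh − (ẋ₀/ω)·sinh
numerator   = 0.7016 − (0.1002)·3.798910 − (0.7334/2.9823)·3.664931 = -0.580322
denominator = 1 − 3.798910 = -2.798910
p = -0.580322 / -2.798910 = 0.2073

p = 0.2073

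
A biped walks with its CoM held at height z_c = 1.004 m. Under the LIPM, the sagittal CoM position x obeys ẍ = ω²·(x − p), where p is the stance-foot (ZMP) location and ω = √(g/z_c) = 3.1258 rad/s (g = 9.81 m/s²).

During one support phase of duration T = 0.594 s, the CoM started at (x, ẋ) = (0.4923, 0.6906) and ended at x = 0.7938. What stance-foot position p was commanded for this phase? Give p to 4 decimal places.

ωT = 3.1258·0.594 = 1.856725; cosh(ωT) = 3.279459, sinh(ωT) = 3.123276
x(T) = p + (x₀−p)·cosh(ωT) + (ẋ₀/ω)·sinh(ωT) ⇒ p·(1 − cosh) = x(T) − x₀·cosh − (ẋ₀/ω)·sinh
numerator   = 0.7938 − (0.4923)·3.279459 − (0.6906/3.1258)·3.123276 = -1.510720
denominator = 1 − 3.279459 = -2.279459
p = -1.510720 / -2.279459 = 0.6628

p = 0.6628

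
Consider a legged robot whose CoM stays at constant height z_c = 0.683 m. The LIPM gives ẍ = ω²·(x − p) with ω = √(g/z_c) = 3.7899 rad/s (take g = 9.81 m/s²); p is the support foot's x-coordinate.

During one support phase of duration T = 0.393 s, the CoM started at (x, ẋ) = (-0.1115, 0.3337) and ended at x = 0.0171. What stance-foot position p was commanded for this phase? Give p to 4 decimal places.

p = -0.0689

ωT = 3.7899·0.393 = 1.489431; cosh(ωT) = 2.330036, sinh(ωT) = 2.104535
x(T) = p + (x₀−p)·cosh(ωT) + (ẋ₀/ω)·sinh(ωT) ⇒ p·(1 − cosh) = x(T) − x₀·cosh − (ẋ₀/ω)·sinh
numerator   = 0.0171 − (-0.1115)·2.330036 − (0.3337/3.7899)·2.104535 = 0.091595
denominator = 1 − 2.330036 = -1.330036
p = 0.091595 / -1.330036 = -0.0689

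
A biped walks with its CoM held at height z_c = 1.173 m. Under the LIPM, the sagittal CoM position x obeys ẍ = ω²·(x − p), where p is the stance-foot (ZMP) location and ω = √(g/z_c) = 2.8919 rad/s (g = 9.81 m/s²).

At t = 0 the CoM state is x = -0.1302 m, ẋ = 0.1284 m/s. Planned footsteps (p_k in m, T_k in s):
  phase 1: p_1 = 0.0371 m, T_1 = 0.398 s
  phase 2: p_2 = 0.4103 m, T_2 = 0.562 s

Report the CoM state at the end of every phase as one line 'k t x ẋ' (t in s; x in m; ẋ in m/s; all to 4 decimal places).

1 0.3980 -0.1906 -0.4650
2 0.9600 -1.5677 -5.4695

phase 1: p=0.0371, T=0.398, ωT=1.150976, cosh=1.738803, sinh=1.422475; start (x,ẋ)=(-0.130200, 0.128400) → end (x,ẋ)=(-0.190644, -0.464952)
phase 2: p=0.4103, T=0.562, ωT=1.625248, cosh=2.638270, sinh=2.441407; start (x,ẋ)=(-0.190644, -0.464952) → end (x,ẋ)=(-1.567676, -5.469518)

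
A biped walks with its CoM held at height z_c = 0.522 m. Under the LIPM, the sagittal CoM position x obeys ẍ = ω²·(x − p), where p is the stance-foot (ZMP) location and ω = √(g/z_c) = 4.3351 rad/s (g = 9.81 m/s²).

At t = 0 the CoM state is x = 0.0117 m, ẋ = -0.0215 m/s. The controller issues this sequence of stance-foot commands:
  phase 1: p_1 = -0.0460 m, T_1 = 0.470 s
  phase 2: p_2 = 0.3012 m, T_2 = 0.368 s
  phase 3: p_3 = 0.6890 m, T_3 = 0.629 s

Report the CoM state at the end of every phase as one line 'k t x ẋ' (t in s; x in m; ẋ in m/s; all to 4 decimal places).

1 0.4700 0.1604 0.8593
2 0.8380 0.4083 0.7623
3 1.4670 -0.1273 -3.4091

phase 1: p=-0.0460, T=0.470, ωT=2.037497, cosh=3.900869, sinh=3.770515; start (x,ẋ)=(0.011700, -0.021500) → end (x,ẋ)=(0.160380, 0.859270)
phase 2: p=0.3012, T=0.368, ωT=1.595317, cosh=2.566367, sinh=2.363523; start (x,ẋ)=(0.160380, 0.859270) → end (x,ẋ)=(0.408284, 0.762348)
phase 3: p=0.6890, T=0.629, ωT=2.726778, cosh=7.674496, sinh=7.609066; start (x,ẋ)=(0.408284, 0.762348) → end (x,ẋ)=(-0.127264, -3.409082)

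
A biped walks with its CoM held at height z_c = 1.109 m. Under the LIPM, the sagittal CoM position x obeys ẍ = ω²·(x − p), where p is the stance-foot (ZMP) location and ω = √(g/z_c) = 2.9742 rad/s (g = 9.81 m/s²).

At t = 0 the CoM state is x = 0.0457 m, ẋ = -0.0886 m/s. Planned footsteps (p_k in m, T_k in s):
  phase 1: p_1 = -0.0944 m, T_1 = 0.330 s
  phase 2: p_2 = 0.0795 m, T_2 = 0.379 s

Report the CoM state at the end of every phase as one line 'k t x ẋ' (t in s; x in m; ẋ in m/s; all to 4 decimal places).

1 0.3300 0.0846 0.3431
2 0.7090 0.2476 0.6061

phase 1: p=-0.0944, T=0.330, ωT=0.981486, cosh=1.521586, sinh=1.146832; start (x,ẋ)=(0.045700, -0.088600) → end (x,ẋ)=(0.084611, 0.343056)
phase 2: p=0.0795, T=0.379, ωT=1.127222, cosh=1.705500, sinh=1.381568; start (x,ẋ)=(0.084611, 0.343056) → end (x,ẋ)=(0.247572, 0.606082)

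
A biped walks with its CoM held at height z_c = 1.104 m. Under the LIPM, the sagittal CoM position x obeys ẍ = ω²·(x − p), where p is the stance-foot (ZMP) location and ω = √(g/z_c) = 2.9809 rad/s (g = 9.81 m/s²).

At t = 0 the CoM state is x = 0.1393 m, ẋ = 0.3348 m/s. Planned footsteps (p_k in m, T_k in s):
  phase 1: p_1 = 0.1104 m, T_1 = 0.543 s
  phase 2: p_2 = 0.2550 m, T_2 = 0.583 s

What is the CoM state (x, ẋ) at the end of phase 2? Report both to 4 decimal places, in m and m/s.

phase 1: p=0.1104, T=0.543, ωT=1.618629, cosh=2.622168, sinh=2.423998; start (x,ẋ)=(0.139300, 0.334800) → end (x,ẋ)=(0.458432, 1.086724)
phase 2: p=0.2550, T=0.583, ωT=1.737865, cosh=2.930543, sinh=2.754648; start (x,ẋ)=(0.458432, 1.086724) → end (x,ẋ)=(1.855408, 4.855141)

x = 1.8554, ẋ = 4.8551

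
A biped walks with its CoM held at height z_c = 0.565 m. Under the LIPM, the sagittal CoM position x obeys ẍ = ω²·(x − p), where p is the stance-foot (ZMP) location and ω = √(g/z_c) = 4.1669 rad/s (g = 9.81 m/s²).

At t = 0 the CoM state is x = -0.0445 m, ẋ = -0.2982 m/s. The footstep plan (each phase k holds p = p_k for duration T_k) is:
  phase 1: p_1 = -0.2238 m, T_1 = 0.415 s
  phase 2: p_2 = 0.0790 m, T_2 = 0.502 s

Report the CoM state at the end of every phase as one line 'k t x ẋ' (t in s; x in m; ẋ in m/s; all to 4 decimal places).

1 0.4150 0.1021 1.1725
2 0.9170 1.2960 5.2040

phase 1: p=-0.2238, T=0.415, ωT=1.729263, cosh=2.906958, sinh=2.729543; start (x,ẋ)=(-0.044500, -0.298200) → end (x,ẋ)=(0.102081, 1.172455)
phase 2: p=0.0790, T=0.502, ωT=2.091784, cosh=4.111408, sinh=3.987942; start (x,ẋ)=(0.102081, 1.172455) → end (x,ẋ)=(1.295995, 5.203981)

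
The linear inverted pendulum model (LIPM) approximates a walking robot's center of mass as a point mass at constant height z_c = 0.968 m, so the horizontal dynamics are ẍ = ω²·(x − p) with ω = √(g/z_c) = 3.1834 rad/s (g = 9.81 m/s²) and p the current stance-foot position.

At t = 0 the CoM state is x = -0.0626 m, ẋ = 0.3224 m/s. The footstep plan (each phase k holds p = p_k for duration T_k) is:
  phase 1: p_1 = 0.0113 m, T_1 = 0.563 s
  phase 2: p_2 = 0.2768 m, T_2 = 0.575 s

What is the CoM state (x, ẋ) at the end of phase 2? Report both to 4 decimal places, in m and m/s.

x = -0.0623, ẋ = -0.9291

phase 1: p=0.0113, T=0.563, ωT=1.792254, cosh=3.084777, sinh=2.918192; start (x,ẋ)=(-0.062600, 0.322400) → end (x,ẋ)=(0.078876, 0.308018)
phase 2: p=0.2768, T=0.575, ωT=1.830455, cosh=3.198532, sinh=3.038192; start (x,ẋ)=(0.078876, 0.308018) → end (x,ẋ)=(-0.062299, -0.929073)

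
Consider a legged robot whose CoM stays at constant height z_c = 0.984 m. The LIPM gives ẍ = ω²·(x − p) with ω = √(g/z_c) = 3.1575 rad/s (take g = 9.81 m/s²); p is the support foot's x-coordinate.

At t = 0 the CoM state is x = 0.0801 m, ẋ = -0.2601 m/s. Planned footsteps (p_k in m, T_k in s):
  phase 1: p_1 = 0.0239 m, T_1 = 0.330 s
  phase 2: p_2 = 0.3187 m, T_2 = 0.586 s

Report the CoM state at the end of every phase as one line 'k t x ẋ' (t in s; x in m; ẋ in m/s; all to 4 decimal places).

phase 1: p=0.0239, T=0.330, ωT=1.041975, cosh=1.593784, sinh=1.241026; start (x,ẋ)=(0.080100, -0.260100) → end (x,ẋ)=(0.011241, -0.194321)
phase 2: p=0.3187, T=0.586, ωT=1.850295, cosh=3.259443, sinh=3.102253; start (x,ẋ)=(0.011241, -0.194321) → end (x,ẋ)=(-0.874367, -3.645054)

1 0.3300 0.0112 -0.1943
2 0.9160 -0.8744 -3.6451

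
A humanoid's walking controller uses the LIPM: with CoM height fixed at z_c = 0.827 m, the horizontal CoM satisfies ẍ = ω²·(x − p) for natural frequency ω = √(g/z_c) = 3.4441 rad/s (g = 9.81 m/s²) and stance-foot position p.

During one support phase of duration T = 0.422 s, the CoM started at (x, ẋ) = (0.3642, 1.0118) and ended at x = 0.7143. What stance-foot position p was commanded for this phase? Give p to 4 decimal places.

p = 0.5584

ωT = 3.4441·0.422 = 1.453410; cosh(ωT) = 2.255725, sinh(ωT) = 2.021953
x(T) = p + (x₀−p)·cosh(ωT) + (ẋ₀/ω)·sinh(ωT) ⇒ p·(1 − cosh) = x(T) − x₀·cosh − (ẋ₀/ω)·sinh
numerator   = 0.7143 − (0.3642)·2.255725 − (1.0118/3.4441)·2.021953 = -0.701240
denominator = 1 − 2.255725 = -1.255725
p = -0.701240 / -1.255725 = 0.5584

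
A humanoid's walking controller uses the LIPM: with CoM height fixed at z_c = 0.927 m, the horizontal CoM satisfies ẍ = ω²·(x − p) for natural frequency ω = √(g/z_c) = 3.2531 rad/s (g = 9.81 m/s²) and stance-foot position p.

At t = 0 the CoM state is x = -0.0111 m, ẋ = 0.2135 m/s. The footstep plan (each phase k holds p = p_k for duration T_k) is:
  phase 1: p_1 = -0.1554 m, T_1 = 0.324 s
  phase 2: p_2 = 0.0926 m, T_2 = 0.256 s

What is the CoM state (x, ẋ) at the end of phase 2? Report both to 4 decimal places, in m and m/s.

x = 0.4521, ẋ = 1.4814

phase 1: p=-0.1554, T=0.324, ωT=1.054004, cosh=1.608828, sinh=1.260289; start (x,ẋ)=(-0.011100, 0.213500) → end (x,ẋ)=(0.159466, 0.935093)
phase 2: p=0.0926, T=0.256, ωT=0.832794, cosh=1.367284, sinh=0.932451; start (x,ẋ)=(0.159466, 0.935093) → end (x,ẋ)=(0.452055, 1.481366)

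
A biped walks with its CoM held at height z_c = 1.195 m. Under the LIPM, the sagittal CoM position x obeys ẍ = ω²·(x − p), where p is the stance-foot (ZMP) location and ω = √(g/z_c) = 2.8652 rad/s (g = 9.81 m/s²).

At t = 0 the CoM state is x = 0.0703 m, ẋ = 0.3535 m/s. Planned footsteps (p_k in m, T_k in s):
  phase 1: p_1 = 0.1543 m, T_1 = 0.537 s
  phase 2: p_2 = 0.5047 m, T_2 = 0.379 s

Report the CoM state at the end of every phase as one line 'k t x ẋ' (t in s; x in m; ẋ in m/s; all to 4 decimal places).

phase 1: p=0.1543, T=0.537, ωT=1.538612, cosh=2.436400, sinh=2.221722; start (x,ẋ)=(0.070300, 0.353500) → end (x,ẋ)=(0.223752, 0.326551)
phase 2: p=0.5047, T=0.379, ωT=1.085911, cosh=1.649865, sinh=1.312271; start (x,ẋ)=(0.223752, 0.326551) → end (x,ẋ)=(0.190735, -0.517578)

1 0.5370 0.2238 0.3266
2 0.9160 0.1907 -0.5176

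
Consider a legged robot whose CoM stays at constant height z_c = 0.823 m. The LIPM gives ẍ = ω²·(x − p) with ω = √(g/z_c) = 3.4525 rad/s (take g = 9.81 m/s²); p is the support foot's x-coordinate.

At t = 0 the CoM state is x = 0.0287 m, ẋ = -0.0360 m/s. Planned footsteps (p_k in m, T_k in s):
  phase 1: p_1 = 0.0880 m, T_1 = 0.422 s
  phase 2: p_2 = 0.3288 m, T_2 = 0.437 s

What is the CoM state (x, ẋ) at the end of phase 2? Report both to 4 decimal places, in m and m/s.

phase 1: p=0.0880, T=0.422, ωT=1.456955, cosh=2.262906, sinh=2.029962; start (x,ẋ)=(0.028700, -0.036000) → end (x,ẋ)=(-0.067357, -0.497065)
phase 2: p=0.3288, T=0.437, ωT=1.508743, cosh=2.371115, sinh=2.149927; start (x,ẋ)=(-0.067357, -0.497065) → end (x,ẋ)=(-0.920065, -4.119125)

x = -0.9201, ẋ = -4.1191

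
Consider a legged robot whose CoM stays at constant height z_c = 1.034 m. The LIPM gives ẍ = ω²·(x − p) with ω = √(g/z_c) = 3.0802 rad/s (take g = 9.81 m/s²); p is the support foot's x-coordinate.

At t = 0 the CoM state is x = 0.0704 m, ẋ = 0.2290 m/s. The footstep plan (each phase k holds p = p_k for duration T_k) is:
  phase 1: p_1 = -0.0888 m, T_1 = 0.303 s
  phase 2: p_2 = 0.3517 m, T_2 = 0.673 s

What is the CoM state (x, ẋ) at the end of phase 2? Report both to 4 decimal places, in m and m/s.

phase 1: p=-0.0888, T=0.303, ωT=0.933301, cosh=1.468071, sinh=1.074817; start (x,ẋ)=(0.070400, 0.229000) → end (x,ẋ)=(0.224825, 0.863244)
phase 2: p=0.3517, T=0.673, ωT=2.072975, cosh=4.037121, sinh=3.911310; start (x,ẋ)=(0.224825, 0.863244) → end (x,ẋ)=(0.935658, 1.956481)

x = 0.9357, ẋ = 1.9565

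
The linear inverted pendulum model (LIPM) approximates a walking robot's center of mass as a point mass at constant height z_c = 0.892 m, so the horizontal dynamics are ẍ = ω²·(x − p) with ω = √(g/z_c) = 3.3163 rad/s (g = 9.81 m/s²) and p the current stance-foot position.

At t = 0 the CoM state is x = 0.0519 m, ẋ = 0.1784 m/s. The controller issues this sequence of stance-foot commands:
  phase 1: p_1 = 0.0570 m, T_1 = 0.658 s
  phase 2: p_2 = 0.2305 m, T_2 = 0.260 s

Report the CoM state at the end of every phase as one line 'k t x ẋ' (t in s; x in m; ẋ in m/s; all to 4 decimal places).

phase 1: p=0.0570, T=0.658, ωT=2.182125, cosh=4.488965, sinh=4.376163; start (x,ẋ)=(0.051900, 0.178400) → end (x,ẋ)=(0.269522, 0.726817)
phase 2: p=0.2305, T=0.260, ωT=0.862238, cosh=1.395336, sinh=0.973120; start (x,ẋ)=(0.269522, 0.726817) → end (x,ẋ)=(0.498222, 1.140082)

1 0.6580 0.2695 0.7268
2 0.9180 0.4982 1.1401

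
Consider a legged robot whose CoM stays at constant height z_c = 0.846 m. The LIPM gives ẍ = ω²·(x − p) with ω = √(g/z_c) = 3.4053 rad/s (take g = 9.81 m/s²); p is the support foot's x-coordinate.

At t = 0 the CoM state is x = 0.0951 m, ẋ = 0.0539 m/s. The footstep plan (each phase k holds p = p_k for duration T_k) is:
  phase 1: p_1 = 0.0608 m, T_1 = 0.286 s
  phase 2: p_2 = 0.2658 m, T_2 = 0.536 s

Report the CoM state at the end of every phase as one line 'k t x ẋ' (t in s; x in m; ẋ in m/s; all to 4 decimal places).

phase 1: p=0.0608, T=0.286, ωT=0.973916, cosh=1.512948, sinh=1.135346; start (x,ẋ)=(0.095100, 0.053900) → end (x,ẋ)=(0.130665, 0.214158)
phase 2: p=0.2658, T=0.536, ωT=1.825241, cosh=3.182734, sinh=3.021555; start (x,ẋ)=(0.130665, 0.214158) → end (x,ẋ)=(0.025725, -0.708839)

1 0.2860 0.1307 0.2142
2 0.8220 0.0257 -0.7088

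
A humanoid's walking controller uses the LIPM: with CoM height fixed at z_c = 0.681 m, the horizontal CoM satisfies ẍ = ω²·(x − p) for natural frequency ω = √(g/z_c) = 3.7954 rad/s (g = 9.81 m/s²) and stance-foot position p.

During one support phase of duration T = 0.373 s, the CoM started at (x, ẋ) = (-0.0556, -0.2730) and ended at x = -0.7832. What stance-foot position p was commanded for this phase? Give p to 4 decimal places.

ωT = 3.7954·0.373 = 1.415684; cosh(ωT) = 2.181032, sinh(ωT) = 1.938272
x(T) = p + (x₀−p)·cosh(ωT) + (ẋ₀/ω)·sinh(ωT) ⇒ p·(1 − cosh) = x(T) − x₀·cosh − (ẋ₀/ω)·sinh
numerator   = -0.7832 − (-0.0556)·2.181032 − (-0.2730/3.7954)·1.938272 = -0.522516
denominator = 1 − 2.181032 = -1.181032
p = -0.522516 / -1.181032 = 0.4424

p = 0.4424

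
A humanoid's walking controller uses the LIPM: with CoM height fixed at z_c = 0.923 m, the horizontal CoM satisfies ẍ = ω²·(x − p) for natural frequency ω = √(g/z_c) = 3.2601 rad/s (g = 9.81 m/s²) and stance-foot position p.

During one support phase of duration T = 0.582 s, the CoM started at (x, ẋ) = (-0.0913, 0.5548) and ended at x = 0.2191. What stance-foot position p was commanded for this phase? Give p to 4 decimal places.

p = 0.0101

ωT = 3.2601·0.582 = 1.897378; cosh(ωT) = 3.409175, sinh(ωT) = 3.259214
x(T) = p + (x₀−p)·cosh(ωT) + (ẋ₀/ω)·sinh(ωT) ⇒ p·(1 − cosh) = x(T) − x₀·cosh − (ẋ₀/ω)·sinh
numerator   = 0.2191 − (-0.0913)·3.409175 − (0.5548/3.2601)·3.259214 = -0.024291
denominator = 1 − 3.409175 = -2.409175
p = -0.024291 / -2.409175 = 0.0101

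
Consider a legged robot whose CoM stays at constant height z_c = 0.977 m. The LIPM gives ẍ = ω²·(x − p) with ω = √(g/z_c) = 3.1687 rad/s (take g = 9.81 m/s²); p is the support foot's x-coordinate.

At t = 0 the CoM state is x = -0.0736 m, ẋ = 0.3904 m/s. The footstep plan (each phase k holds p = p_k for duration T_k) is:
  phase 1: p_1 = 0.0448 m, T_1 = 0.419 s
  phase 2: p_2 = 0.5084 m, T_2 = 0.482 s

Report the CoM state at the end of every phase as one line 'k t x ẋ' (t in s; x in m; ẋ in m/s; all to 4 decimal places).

1 0.4190 0.0218 0.1302
2 0.9010 -0.5748 -3.0692

phase 1: p=0.0448, T=0.419, ωT=1.327685, cosh=2.018696, sinh=1.753606; start (x,ẋ)=(-0.073600, 0.390400) → end (x,ẋ)=(0.021840, 0.130191)
phase 2: p=0.5084, T=0.482, ωT=1.527313, cosh=2.411452, sinh=2.194334; start (x,ẋ)=(0.021840, 0.130191) → end (x,ẋ)=(-0.574759, -3.069195)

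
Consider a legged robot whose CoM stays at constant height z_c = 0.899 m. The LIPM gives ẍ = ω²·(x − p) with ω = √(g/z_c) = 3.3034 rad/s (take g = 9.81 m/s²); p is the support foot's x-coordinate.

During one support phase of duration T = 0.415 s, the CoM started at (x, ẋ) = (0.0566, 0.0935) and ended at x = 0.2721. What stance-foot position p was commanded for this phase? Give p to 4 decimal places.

ωT = 3.3034·0.415 = 1.370911; cosh(ωT) = 2.096407, sinh(ωT) = 1.842531
x(T) = p + (x₀−p)·cosh(ωT) + (ẋ₀/ω)·sinh(ωT) ⇒ p·(1 − cosh) = x(T) − x₀·cosh − (ẋ₀/ω)·sinh
numerator   = 0.2721 − (0.0566)·2.096407 − (0.0935/3.3034)·1.842531 = 0.101292
denominator = 1 − 2.096407 = -1.096407
p = 0.101292 / -1.096407 = -0.0924

p = -0.0924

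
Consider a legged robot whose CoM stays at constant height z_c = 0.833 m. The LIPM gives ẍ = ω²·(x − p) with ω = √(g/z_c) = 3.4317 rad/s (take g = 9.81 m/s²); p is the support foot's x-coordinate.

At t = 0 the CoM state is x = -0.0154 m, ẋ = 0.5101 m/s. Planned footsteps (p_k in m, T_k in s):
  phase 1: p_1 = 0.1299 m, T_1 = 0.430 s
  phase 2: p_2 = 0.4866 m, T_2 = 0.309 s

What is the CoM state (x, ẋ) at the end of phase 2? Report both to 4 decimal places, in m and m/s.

phase 1: p=0.1299, T=0.430, ωT=1.475631, cosh=2.301215, sinh=2.072580; start (x,ẋ)=(-0.015400, 0.510100) → end (x,ẋ)=(0.103609, 0.140407)
phase 2: p=0.4866, T=0.309, ωT=1.060395, cosh=1.616916, sinh=1.270597; start (x,ẋ)=(0.103609, 0.140407) → end (x,ẋ)=(-0.080678, -1.442931)

x = -0.0807, ẋ = -1.4429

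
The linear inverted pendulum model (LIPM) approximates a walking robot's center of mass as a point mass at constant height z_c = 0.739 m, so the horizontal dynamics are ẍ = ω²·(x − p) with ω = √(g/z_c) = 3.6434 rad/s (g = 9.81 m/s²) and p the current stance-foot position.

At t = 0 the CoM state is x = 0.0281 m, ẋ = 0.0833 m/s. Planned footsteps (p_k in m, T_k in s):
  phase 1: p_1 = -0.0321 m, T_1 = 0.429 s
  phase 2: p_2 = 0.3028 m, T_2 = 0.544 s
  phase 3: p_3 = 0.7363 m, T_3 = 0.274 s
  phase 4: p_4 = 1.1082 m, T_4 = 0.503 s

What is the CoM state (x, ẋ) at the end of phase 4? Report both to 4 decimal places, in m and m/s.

phase 1: p=-0.0321, T=0.429, ωT=1.563019, cosh=2.491355, sinh=2.281853; start (x,ẋ)=(0.028100, 0.083300) → end (x,ẋ)=(0.170050, 0.708015)
phase 2: p=0.3028, T=0.544, ωT=1.982010, cosh=3.697552, sinh=3.559760; start (x,ẋ)=(0.170050, 0.708015) → end (x,ẋ)=(0.503712, 0.896205)
phase 3: p=0.7363, T=0.274, ωT=0.998292, cosh=1.541075, sinh=1.172567; start (x,ẋ)=(0.503712, 0.896205) → end (x,ẋ)=(0.666293, 0.387473)
phase 4: p=1.1082, T=0.503, ωT=1.832630, cosh=3.205148, sinh=3.045156; start (x,ẋ)=(0.666293, 0.387473) → end (x,ẋ)=(0.015672, -3.660931)

x = 0.0157, ẋ = -3.6609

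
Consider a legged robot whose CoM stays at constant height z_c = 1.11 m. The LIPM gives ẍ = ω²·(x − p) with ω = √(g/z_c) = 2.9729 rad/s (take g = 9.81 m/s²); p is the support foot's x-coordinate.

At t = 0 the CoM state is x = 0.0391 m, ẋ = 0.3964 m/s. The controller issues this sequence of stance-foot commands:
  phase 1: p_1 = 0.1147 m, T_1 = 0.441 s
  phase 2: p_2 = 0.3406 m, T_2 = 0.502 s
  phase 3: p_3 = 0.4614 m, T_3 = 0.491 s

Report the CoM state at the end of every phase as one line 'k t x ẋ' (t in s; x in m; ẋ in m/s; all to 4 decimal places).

1 0.4410 0.1936 0.4021
2 0.9430 0.2829 0.0170
3 1.4340 0.0681 -1.0420

phase 1: p=0.1147, T=0.441, ωT=1.311049, cosh=1.989800, sinh=1.720263; start (x,ẋ)=(0.039100, 0.396400) → end (x,ẋ)=(0.193647, 0.402126)
phase 2: p=0.3406, T=0.502, ωT=1.492396, cosh=2.336286, sinh=2.111453; start (x,ẋ)=(0.193647, 0.402126) → end (x,ẋ)=(0.282879, 0.017037)
phase 3: p=0.4614, T=0.491, ωT=1.459694, cosh=2.268475, sinh=2.036167; start (x,ẋ)=(0.282879, 0.017037) → end (x,ẋ)=(0.068099, -1.041994)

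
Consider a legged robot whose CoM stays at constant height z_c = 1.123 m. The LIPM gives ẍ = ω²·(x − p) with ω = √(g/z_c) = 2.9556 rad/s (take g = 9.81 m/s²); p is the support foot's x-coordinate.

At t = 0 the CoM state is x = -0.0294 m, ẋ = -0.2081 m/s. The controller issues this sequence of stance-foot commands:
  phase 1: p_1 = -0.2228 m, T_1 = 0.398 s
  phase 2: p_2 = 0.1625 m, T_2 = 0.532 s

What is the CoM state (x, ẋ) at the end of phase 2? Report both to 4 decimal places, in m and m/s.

x = 0.1635, ẋ = 0.1893

phase 1: p=-0.2228, T=0.398, ωT=1.176329, cosh=1.775429, sinh=1.467020; start (x,ẋ)=(-0.029400, -0.208100) → end (x,ẋ)=(0.017277, 0.469101)
phase 2: p=0.1625, T=0.532, ωT=1.572379, cosh=2.512824, sinh=2.305273; start (x,ẋ)=(0.017277, 0.469101) → end (x,ẋ)=(0.163464, 0.189296)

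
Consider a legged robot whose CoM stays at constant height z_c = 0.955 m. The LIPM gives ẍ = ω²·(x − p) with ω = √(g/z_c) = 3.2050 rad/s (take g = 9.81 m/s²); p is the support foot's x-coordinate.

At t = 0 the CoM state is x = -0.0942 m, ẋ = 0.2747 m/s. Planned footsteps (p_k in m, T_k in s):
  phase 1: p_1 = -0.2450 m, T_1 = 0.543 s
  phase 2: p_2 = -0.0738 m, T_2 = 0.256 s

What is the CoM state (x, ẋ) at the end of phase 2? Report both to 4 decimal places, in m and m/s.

x = 1.2275, ẋ = 4.3962

phase 1: p=-0.2450, T=0.543, ωT=1.740315, cosh=2.937302, sinh=2.761837; start (x,ẋ)=(-0.094200, 0.274700) → end (x,ẋ)=(0.434662, 2.141711)
phase 2: p=-0.0738, T=0.256, ωT=0.820480, cosh=1.355905, sinh=0.915685; start (x,ẋ)=(0.434662, 2.141711) → end (x,ẋ)=(1.227524, 4.396175)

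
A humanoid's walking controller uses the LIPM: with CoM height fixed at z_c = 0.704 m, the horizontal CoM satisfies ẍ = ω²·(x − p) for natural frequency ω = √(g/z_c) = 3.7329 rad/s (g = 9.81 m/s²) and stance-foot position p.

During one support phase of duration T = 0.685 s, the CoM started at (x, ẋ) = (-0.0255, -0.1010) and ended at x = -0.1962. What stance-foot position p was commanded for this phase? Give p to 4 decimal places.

p = -0.0260

ωT = 3.7329·0.685 = 2.557037; cosh(ωT) = 6.487536, sinh(ωT) = 6.410002
x(T) = p + (x₀−p)·cosh(ωT) + (ẋ₀/ω)·sinh(ωT) ⇒ p·(1 − cosh) = x(T) − x₀·cosh − (ẋ₀/ω)·sinh
numerator   = -0.1962 − (-0.0255)·6.487536 − (-0.1010/3.7329)·6.410002 = 0.142666
denominator = 1 − 6.487536 = -5.487536
p = 0.142666 / -5.487536 = -0.0260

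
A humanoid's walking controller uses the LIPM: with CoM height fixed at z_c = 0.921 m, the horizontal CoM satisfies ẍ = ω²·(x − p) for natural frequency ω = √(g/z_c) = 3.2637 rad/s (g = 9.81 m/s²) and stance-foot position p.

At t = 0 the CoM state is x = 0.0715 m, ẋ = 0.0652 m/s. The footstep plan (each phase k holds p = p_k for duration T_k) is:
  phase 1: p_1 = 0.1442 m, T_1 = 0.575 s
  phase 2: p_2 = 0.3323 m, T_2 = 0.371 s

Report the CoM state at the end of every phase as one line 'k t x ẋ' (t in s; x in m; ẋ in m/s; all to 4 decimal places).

1 0.5750 -0.0351 -0.5388
2 0.9460 -0.5914 -2.8179

phase 1: p=0.1442, T=0.575, ωT=1.876627, cosh=3.342273, sinh=3.189167; start (x,ẋ)=(0.071500, 0.065200) → end (x,ẋ)=(-0.035072, -0.538781)
phase 2: p=0.3323, T=0.371, ωT=1.210833, cosh=1.827114, sinh=1.529165; start (x,ẋ)=(-0.035072, -0.538781) → end (x,ẋ)=(-0.591370, -2.817871)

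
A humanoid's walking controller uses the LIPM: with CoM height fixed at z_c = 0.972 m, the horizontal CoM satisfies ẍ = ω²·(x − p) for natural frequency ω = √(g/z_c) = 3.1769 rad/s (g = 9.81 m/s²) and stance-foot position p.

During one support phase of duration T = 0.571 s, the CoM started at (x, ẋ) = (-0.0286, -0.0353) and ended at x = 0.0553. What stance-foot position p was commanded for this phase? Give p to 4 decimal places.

ωT = 3.1769·0.571 = 1.814010; cosh(ωT) = 3.148999, sinh(ωT) = 2.986000
x(T) = p + (x₀−p)·cosh(ωT) + (ẋ₀/ω)·sinh(ωT) ⇒ p·(1 − cosh) = x(T) − x₀·cosh − (ẋ₀/ω)·sinh
numerator   = 0.0553 − (-0.0286)·3.148999 − (-0.0353/3.1769)·2.986000 = 0.178540
denominator = 1 − 3.148999 = -2.148999
p = 0.178540 / -2.148999 = -0.0831

p = -0.0831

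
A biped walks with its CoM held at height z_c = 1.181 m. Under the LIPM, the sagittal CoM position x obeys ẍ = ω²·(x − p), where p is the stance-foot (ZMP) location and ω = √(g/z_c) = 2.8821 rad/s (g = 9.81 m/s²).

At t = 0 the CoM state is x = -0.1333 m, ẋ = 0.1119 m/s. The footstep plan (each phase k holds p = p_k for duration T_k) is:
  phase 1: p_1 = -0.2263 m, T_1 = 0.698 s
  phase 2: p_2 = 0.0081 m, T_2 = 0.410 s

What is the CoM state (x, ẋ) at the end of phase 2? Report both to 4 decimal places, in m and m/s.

x = 1.1975, ẋ = 3.6289

phase 1: p=-0.2263, T=0.698, ωT=2.011706, cosh=3.804910, sinh=3.671149; start (x,ẋ)=(-0.133300, 0.111900) → end (x,ẋ)=(0.270092, 1.409767)
phase 2: p=0.0081, T=0.410, ωT=1.181661, cosh=1.783276, sinh=1.476508; start (x,ẋ)=(0.270092, 1.409767) → end (x,ẋ)=(1.197532, 3.628897)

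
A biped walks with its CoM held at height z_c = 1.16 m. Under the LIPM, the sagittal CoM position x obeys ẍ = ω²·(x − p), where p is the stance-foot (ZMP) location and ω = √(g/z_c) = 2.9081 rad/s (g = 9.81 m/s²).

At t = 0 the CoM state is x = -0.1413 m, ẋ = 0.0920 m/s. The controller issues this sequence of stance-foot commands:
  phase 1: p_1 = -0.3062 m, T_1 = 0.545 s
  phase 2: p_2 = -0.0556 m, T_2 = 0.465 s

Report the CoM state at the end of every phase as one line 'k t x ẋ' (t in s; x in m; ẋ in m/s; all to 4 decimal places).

1 0.5450 0.1869 1.3545
2 1.0100 1.2847 4.0656

phase 1: p=-0.3062, T=0.545, ωT=1.584915, cosh=2.541920, sinh=2.336954; start (x,ẋ)=(-0.141300, 0.092000) → end (x,ẋ)=(0.186894, 1.354533)
phase 2: p=-0.0556, T=0.465, ωT=1.352267, cosh=2.062416, sinh=1.803762; start (x,ẋ)=(0.186894, 1.354533) → end (x,ẋ)=(1.284679, 4.065618)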